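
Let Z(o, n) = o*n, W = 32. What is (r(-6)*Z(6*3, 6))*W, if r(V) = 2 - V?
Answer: 27648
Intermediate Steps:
Z(o, n) = n*o
(r(-6)*Z(6*3, 6))*W = ((2 - 1*(-6))*(6*(6*3)))*32 = ((2 + 6)*(6*18))*32 = (8*108)*32 = 864*32 = 27648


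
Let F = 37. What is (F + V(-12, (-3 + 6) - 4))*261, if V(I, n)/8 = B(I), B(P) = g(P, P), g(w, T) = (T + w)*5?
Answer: -240903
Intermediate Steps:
g(w, T) = 5*T + 5*w
B(P) = 10*P (B(P) = 5*P + 5*P = 10*P)
V(I, n) = 80*I (V(I, n) = 8*(10*I) = 80*I)
(F + V(-12, (-3 + 6) - 4))*261 = (37 + 80*(-12))*261 = (37 - 960)*261 = -923*261 = -240903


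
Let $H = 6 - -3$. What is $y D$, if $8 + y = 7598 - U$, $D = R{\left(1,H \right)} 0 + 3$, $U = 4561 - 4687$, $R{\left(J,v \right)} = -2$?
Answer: $23148$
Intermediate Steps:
$H = 9$ ($H = 6 + 3 = 9$)
$U = -126$
$D = 3$ ($D = \left(-2\right) 0 + 3 = 0 + 3 = 3$)
$y = 7716$ ($y = -8 + \left(7598 - -126\right) = -8 + \left(7598 + 126\right) = -8 + 7724 = 7716$)
$y D = 7716 \cdot 3 = 23148$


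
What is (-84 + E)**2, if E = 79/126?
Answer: 110355025/15876 ≈ 6951.1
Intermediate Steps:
E = 79/126 (E = 79*(1/126) = 79/126 ≈ 0.62698)
(-84 + E)**2 = (-84 + 79/126)**2 = (-10505/126)**2 = 110355025/15876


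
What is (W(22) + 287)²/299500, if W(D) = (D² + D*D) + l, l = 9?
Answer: 399424/74875 ≈ 5.3345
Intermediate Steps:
W(D) = 9 + 2*D² (W(D) = (D² + D*D) + 9 = (D² + D²) + 9 = 2*D² + 9 = 9 + 2*D²)
(W(22) + 287)²/299500 = ((9 + 2*22²) + 287)²/299500 = ((9 + 2*484) + 287)²*(1/299500) = ((9 + 968) + 287)²*(1/299500) = (977 + 287)²*(1/299500) = 1264²*(1/299500) = 1597696*(1/299500) = 399424/74875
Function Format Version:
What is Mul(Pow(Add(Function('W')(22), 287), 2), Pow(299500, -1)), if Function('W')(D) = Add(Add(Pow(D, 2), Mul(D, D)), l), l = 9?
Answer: Rational(399424, 74875) ≈ 5.3345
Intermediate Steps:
Function('W')(D) = Add(9, Mul(2, Pow(D, 2))) (Function('W')(D) = Add(Add(Pow(D, 2), Mul(D, D)), 9) = Add(Add(Pow(D, 2), Pow(D, 2)), 9) = Add(Mul(2, Pow(D, 2)), 9) = Add(9, Mul(2, Pow(D, 2))))
Mul(Pow(Add(Function('W')(22), 287), 2), Pow(299500, -1)) = Mul(Pow(Add(Add(9, Mul(2, Pow(22, 2))), 287), 2), Pow(299500, -1)) = Mul(Pow(Add(Add(9, Mul(2, 484)), 287), 2), Rational(1, 299500)) = Mul(Pow(Add(Add(9, 968), 287), 2), Rational(1, 299500)) = Mul(Pow(Add(977, 287), 2), Rational(1, 299500)) = Mul(Pow(1264, 2), Rational(1, 299500)) = Mul(1597696, Rational(1, 299500)) = Rational(399424, 74875)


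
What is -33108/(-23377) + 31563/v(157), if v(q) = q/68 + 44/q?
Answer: 7878183065904/646163657 ≈ 12192.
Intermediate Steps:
v(q) = 44/q + q/68 (v(q) = q*(1/68) + 44/q = q/68 + 44/q = 44/q + q/68)
-33108/(-23377) + 31563/v(157) = -33108/(-23377) + 31563/(44/157 + (1/68)*157) = -33108*(-1/23377) + 31563/(44*(1/157) + 157/68) = 33108/23377 + 31563/(44/157 + 157/68) = 33108/23377 + 31563/(27641/10676) = 33108/23377 + 31563*(10676/27641) = 33108/23377 + 336966588/27641 = 7878183065904/646163657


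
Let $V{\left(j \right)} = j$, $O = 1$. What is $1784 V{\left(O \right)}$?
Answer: $1784$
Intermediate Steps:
$1784 V{\left(O \right)} = 1784 \cdot 1 = 1784$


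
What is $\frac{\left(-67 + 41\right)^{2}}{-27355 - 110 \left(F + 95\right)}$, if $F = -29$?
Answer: $- \frac{676}{34615} \approx -0.019529$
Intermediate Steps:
$\frac{\left(-67 + 41\right)^{2}}{-27355 - 110 \left(F + 95\right)} = \frac{\left(-67 + 41\right)^{2}}{-27355 - 110 \left(-29 + 95\right)} = \frac{\left(-26\right)^{2}}{-27355 - 110 \cdot 66} = \frac{676}{-27355 - 7260} = \frac{676}{-34615} = 676 \left(- \frac{1}{34615}\right) = - \frac{676}{34615}$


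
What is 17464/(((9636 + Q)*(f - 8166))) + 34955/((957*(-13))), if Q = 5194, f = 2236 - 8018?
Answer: -82166118998/29243254755 ≈ -2.8097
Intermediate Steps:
f = -5782
17464/(((9636 + Q)*(f - 8166))) + 34955/((957*(-13))) = 17464/(((9636 + 5194)*(-5782 - 8166))) + 34955/((957*(-13))) = 17464/((14830*(-13948))) + 34955/(-12441) = 17464/(-206848840) + 34955*(-1/12441) = 17464*(-1/206848840) - 34955/12441 = -2183/25856105 - 34955/12441 = -82166118998/29243254755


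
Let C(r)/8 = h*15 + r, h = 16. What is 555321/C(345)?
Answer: 14239/120 ≈ 118.66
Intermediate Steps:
C(r) = 1920 + 8*r (C(r) = 8*(16*15 + r) = 8*(240 + r) = 1920 + 8*r)
555321/C(345) = 555321/(1920 + 8*345) = 555321/(1920 + 2760) = 555321/4680 = 555321*(1/4680) = 14239/120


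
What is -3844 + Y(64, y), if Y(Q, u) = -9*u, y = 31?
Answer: -4123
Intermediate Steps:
-3844 + Y(64, y) = -3844 - 9*31 = -3844 - 279 = -4123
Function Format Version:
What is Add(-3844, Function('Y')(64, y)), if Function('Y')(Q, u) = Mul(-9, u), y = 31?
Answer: -4123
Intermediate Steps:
Add(-3844, Function('Y')(64, y)) = Add(-3844, Mul(-9, 31)) = Add(-3844, -279) = -4123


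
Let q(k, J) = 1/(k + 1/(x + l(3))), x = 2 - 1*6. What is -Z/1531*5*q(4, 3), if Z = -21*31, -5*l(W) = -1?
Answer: 61845/108701 ≈ 0.56895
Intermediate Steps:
l(W) = 1/5 (l(W) = -1/5*(-1) = 1/5)
x = -4 (x = 2 - 6 = -4)
Z = -651
q(k, J) = 1/(-5/19 + k) (q(k, J) = 1/(k + 1/(-4 + 1/5)) = 1/(k + 1/(-19/5)) = 1/(k - 5/19) = 1/(-5/19 + k))
-Z/1531*5*q(4, 3) = -(-651/1531)*5*(19/(-5 + 19*4)) = -(-651*1/1531)*5*(19/(-5 + 76)) = -(-651)*5*(19/71)/1531 = -(-651)*95/(1531*71) = -1*(-61845/108701) = 61845/108701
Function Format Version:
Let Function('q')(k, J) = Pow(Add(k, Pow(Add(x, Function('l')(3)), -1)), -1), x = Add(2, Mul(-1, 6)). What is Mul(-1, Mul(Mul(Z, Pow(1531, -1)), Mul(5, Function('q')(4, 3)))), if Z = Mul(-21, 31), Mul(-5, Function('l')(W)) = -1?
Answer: Rational(61845, 108701) ≈ 0.56895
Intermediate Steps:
Function('l')(W) = Rational(1, 5) (Function('l')(W) = Mul(Rational(-1, 5), -1) = Rational(1, 5))
x = -4 (x = Add(2, -6) = -4)
Z = -651
Function('q')(k, J) = Pow(Add(Rational(-5, 19), k), -1) (Function('q')(k, J) = Pow(Add(k, Pow(Add(-4, Rational(1, 5)), -1)), -1) = Pow(Add(k, Pow(Rational(-19, 5), -1)), -1) = Pow(Add(k, Rational(-5, 19)), -1) = Pow(Add(Rational(-5, 19), k), -1))
Mul(-1, Mul(Mul(Z, Pow(1531, -1)), Mul(5, Function('q')(4, 3)))) = Mul(-1, Mul(Mul(-651, Pow(1531, -1)), Mul(5, Mul(19, Pow(Add(-5, Mul(19, 4)), -1))))) = Mul(-1, Mul(Mul(-651, Rational(1, 1531)), Mul(5, Mul(19, Pow(Add(-5, 76), -1))))) = Mul(-1, Mul(Rational(-651, 1531), Mul(5, Mul(19, Pow(71, -1))))) = Mul(-1, Mul(Rational(-651, 1531), Mul(5, Mul(19, Rational(1, 71))))) = Mul(-1, Mul(Rational(-651, 1531), Mul(5, Rational(19, 71)))) = Mul(-1, Mul(Rational(-651, 1531), Rational(95, 71))) = Mul(-1, Rational(-61845, 108701)) = Rational(61845, 108701)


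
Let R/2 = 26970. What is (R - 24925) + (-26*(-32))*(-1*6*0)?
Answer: 29015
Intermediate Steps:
R = 53940 (R = 2*26970 = 53940)
(R - 24925) + (-26*(-32))*(-1*6*0) = (53940 - 24925) + (-26*(-32))*(-1*6*0) = 29015 + 832*(-6*0) = 29015 + 832*0 = 29015 + 0 = 29015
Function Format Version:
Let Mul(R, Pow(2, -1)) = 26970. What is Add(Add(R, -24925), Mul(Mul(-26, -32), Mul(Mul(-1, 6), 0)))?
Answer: 29015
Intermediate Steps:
R = 53940 (R = Mul(2, 26970) = 53940)
Add(Add(R, -24925), Mul(Mul(-26, -32), Mul(Mul(-1, 6), 0))) = Add(Add(53940, -24925), Mul(Mul(-26, -32), Mul(Mul(-1, 6), 0))) = Add(29015, Mul(832, Mul(-6, 0))) = Add(29015, Mul(832, 0)) = Add(29015, 0) = 29015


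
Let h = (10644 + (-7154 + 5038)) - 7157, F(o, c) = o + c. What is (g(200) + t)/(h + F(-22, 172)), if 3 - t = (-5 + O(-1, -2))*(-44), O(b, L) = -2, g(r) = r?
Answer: -35/507 ≈ -0.069034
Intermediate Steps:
F(o, c) = c + o
t = -305 (t = 3 - (-5 - 2)*(-44) = 3 - (-7)*(-44) = 3 - 1*308 = 3 - 308 = -305)
h = 1371 (h = (10644 - 2116) - 7157 = 8528 - 7157 = 1371)
(g(200) + t)/(h + F(-22, 172)) = (200 - 305)/(1371 + (172 - 22)) = -105/(1371 + 150) = -105/1521 = -105*1/1521 = -35/507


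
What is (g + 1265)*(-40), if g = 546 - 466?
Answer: -53800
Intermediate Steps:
g = 80
(g + 1265)*(-40) = (80 + 1265)*(-40) = 1345*(-40) = -53800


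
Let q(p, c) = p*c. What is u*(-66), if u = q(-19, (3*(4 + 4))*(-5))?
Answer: -150480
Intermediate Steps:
q(p, c) = c*p
u = 2280 (u = ((3*(4 + 4))*(-5))*(-19) = ((3*8)*(-5))*(-19) = (24*(-5))*(-19) = -120*(-19) = 2280)
u*(-66) = 2280*(-66) = -150480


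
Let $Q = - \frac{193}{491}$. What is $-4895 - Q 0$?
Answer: $-4895$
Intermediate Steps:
$Q = - \frac{193}{491}$ ($Q = \left(-193\right) \frac{1}{491} = - \frac{193}{491} \approx -0.39308$)
$-4895 - Q 0 = -4895 - \left(- \frac{193}{491}\right) 0 = -4895 - 0 = -4895 + 0 = -4895$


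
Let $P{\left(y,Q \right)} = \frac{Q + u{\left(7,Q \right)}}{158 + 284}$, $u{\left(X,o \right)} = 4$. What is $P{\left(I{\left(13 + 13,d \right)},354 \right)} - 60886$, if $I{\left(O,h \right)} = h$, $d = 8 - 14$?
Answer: $- \frac{13455627}{221} \approx -60885.0$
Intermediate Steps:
$d = -6$ ($d = 8 - 14 = -6$)
$P{\left(y,Q \right)} = \frac{2}{221} + \frac{Q}{442}$ ($P{\left(y,Q \right)} = \frac{Q + 4}{158 + 284} = \frac{4 + Q}{442} = \left(4 + Q\right) \frac{1}{442} = \frac{2}{221} + \frac{Q}{442}$)
$P{\left(I{\left(13 + 13,d \right)},354 \right)} - 60886 = \left(\frac{2}{221} + \frac{1}{442} \cdot 354\right) - 60886 = \left(\frac{2}{221} + \frac{177}{221}\right) - 60886 = \frac{179}{221} - 60886 = - \frac{13455627}{221}$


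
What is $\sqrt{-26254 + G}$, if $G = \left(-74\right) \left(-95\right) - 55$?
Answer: $i \sqrt{19279} \approx 138.85 i$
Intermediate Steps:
$G = 6975$ ($G = 7030 - 55 = 6975$)
$\sqrt{-26254 + G} = \sqrt{-26254 + 6975} = \sqrt{-19279} = i \sqrt{19279}$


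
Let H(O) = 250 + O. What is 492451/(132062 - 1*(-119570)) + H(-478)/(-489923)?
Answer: 241320443369/123280304336 ≈ 1.9575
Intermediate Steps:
492451/(132062 - 1*(-119570)) + H(-478)/(-489923) = 492451/(132062 - 1*(-119570)) + (250 - 478)/(-489923) = 492451/(132062 + 119570) - 228*(-1/489923) = 492451/251632 + 228/489923 = 241320443369/123280304336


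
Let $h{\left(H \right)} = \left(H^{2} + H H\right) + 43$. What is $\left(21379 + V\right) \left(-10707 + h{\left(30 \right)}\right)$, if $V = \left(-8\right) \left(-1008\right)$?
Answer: $-260982752$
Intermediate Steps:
$h{\left(H \right)} = 43 + 2 H^{2}$ ($h{\left(H \right)} = \left(H^{2} + H^{2}\right) + 43 = 2 H^{2} + 43 = 43 + 2 H^{2}$)
$V = 8064$
$\left(21379 + V\right) \left(-10707 + h{\left(30 \right)}\right) = \left(21379 + 8064\right) \left(-10707 + \left(43 + 2 \cdot 30^{2}\right)\right) = 29443 \left(-10707 + \left(43 + 2 \cdot 900\right)\right) = 29443 \left(-10707 + \left(43 + 1800\right)\right) = 29443 \left(-10707 + 1843\right) = 29443 \left(-8864\right) = -260982752$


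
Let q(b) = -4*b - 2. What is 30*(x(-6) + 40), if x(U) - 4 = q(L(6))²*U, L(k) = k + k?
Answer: -448680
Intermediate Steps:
L(k) = 2*k
q(b) = -2 - 4*b
x(U) = 4 + 2500*U (x(U) = 4 + (-2 - 8*6)²*U = 4 + (-2 - 4*12)²*U = 4 + (-2 - 48)²*U = 4 + (-50)²*U = 4 + 2500*U)
30*(x(-6) + 40) = 30*((4 + 2500*(-6)) + 40) = 30*((4 - 15000) + 40) = 30*(-14996 + 40) = 30*(-14956) = -448680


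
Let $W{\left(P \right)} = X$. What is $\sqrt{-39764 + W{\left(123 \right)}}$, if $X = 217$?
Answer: $i \sqrt{39547} \approx 198.86 i$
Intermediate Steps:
$W{\left(P \right)} = 217$
$\sqrt{-39764 + W{\left(123 \right)}} = \sqrt{-39764 + 217} = \sqrt{-39547} = i \sqrt{39547}$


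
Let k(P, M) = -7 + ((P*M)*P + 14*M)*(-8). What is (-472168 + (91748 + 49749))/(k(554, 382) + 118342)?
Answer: 330671/937859745 ≈ 0.00035258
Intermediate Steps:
k(P, M) = -7 - 112*M - 8*M*P² (k(P, M) = -7 + ((M*P)*P + 14*M)*(-8) = -7 + (M*P² + 14*M)*(-8) = -7 + (14*M + M*P²)*(-8) = -7 + (-112*M - 8*M*P²) = -7 - 112*M - 8*M*P²)
(-472168 + (91748 + 49749))/(k(554, 382) + 118342) = (-472168 + (91748 + 49749))/((-7 - 112*382 - 8*382*554²) + 118342) = (-472168 + 141497)/((-7 - 42784 - 8*382*306916) + 118342) = -330671/((-7 - 42784 - 937935296) + 118342) = -330671/(-937978087 + 118342) = -330671/(-937859745) = -330671*(-1/937859745) = 330671/937859745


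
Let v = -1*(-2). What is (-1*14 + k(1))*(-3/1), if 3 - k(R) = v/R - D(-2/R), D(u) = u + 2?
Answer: 39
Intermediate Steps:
v = 2
D(u) = 2 + u
k(R) = 5 - 4/R (k(R) = 3 - (2/R - (2 - 2/R)) = 3 - (2/R + (-2 + 2/R)) = 3 - (-2 + 4/R) = 3 + (2 - 4/R) = 5 - 4/R)
(-1*14 + k(1))*(-3/1) = (-1*14 + (5 - 4/1))*(-3/1) = (-14 + (5 - 4*1))*(-3*1) = (-14 + (5 - 4))*(-3) = (-14 + 1)*(-3) = -13*(-3) = 39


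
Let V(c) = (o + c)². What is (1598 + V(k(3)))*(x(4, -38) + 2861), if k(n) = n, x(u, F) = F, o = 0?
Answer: 4536561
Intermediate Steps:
V(c) = c² (V(c) = (0 + c)² = c²)
(1598 + V(k(3)))*(x(4, -38) + 2861) = (1598 + 3²)*(-38 + 2861) = (1598 + 9)*2823 = 1607*2823 = 4536561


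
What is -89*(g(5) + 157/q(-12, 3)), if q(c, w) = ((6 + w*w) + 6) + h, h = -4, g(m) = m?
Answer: -21538/17 ≈ -1266.9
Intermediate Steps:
q(c, w) = 8 + w² (q(c, w) = ((6 + w*w) + 6) - 4 = ((6 + w²) + 6) - 4 = (12 + w²) - 4 = 8 + w²)
-89*(g(5) + 157/q(-12, 3)) = -89*(5 + 157/(8 + 3²)) = -89*(5 + 157/(8 + 9)) = -89*(5 + 157/17) = -89*242/17 = -21538/17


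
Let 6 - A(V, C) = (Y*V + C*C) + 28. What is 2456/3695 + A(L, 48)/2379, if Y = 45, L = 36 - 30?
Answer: -3749396/8790405 ≈ -0.42653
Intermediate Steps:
L = 6
A(V, C) = -22 - C² - 45*V (A(V, C) = 6 - ((45*V + C*C) + 28) = 6 - ((45*V + C²) + 28) = 6 - ((C² + 45*V) + 28) = 6 - (28 + C² + 45*V) = 6 + (-28 - C² - 45*V) = -22 - C² - 45*V)
2456/3695 + A(L, 48)/2379 = 2456/3695 + (-22 - 1*48² - 45*6)/2379 = 2456*(1/3695) + (-22 - 1*2304 - 270)*(1/2379) = 2456/3695 + (-22 - 2304 - 270)*(1/2379) = 2456/3695 - 2596*1/2379 = 2456/3695 - 2596/2379 = -3749396/8790405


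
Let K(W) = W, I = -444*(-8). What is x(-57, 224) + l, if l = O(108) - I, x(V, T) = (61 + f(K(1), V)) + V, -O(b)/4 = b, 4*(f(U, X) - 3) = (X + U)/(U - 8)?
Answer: -3975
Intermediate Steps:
I = 3552
f(U, X) = 3 + (U + X)/(4*(-8 + U)) (f(U, X) = 3 + ((X + U)/(U - 8))/4 = 3 + ((U + X)/(-8 + U))/4 = 3 + (U + X)/(4*(-8 + U)))
O(b) = -4*b
x(V, T) = 1791/28 + 27*V/28 (x(V, T) = (61 + (-96 + V + 13*1)/(4*(-8 + 1))) + V = (61 + (¼)*(-96 + V + 13)/(-7)) + V = (61 + (¼)*(-⅐)*(-83 + V)) + V = (61 + (83/28 - V/28)) + V = (1791/28 - V/28) + V = 1791/28 + 27*V/28)
l = -3984 (l = -4*108 - 1*3552 = -432 - 3552 = -3984)
x(-57, 224) + l = (1791/28 + (27/28)*(-57)) - 3984 = (1791/28 - 1539/28) - 3984 = 9 - 3984 = -3975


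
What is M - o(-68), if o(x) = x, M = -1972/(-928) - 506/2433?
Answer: 1360865/19464 ≈ 69.917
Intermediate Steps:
M = 37313/19464 (M = -1972*(-1/928) - 506*1/2433 = 17/8 - 506/2433 = 37313/19464 ≈ 1.9170)
M - o(-68) = 37313/19464 - 1*(-68) = 37313/19464 + 68 = 1360865/19464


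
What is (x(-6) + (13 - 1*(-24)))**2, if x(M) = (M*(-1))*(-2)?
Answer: 625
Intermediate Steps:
x(M) = 2*M (x(M) = -M*(-2) = 2*M)
(x(-6) + (13 - 1*(-24)))**2 = (2*(-6) + (13 - 1*(-24)))**2 = (-12 + (13 + 24))**2 = (-12 + 37)**2 = 25**2 = 625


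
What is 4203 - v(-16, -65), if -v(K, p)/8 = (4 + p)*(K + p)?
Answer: 43731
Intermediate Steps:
v(K, p) = -8*(4 + p)*(K + p)
4203 - v(-16, -65) = 4203 - (-32*(-16) - 32*(-65) - 8*(-65)**2 - 8*(-16)*(-65)) = 4203 - (512 + 2080 - 8*4225 - 8320) = 4203 - (512 + 2080 - 33800 - 8320) = 4203 - 1*(-39528) = 4203 + 39528 = 43731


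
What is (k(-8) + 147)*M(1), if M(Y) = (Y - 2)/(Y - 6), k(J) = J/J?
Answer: 148/5 ≈ 29.600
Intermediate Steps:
k(J) = 1
M(Y) = (-2 + Y)/(-6 + Y)
(k(-8) + 147)*M(1) = (1 + 147)*((-2 + 1)/(-6 + 1)) = 148*(-1/(-5)) = 148*(-1/5*(-1)) = 148*(1/5) = 148/5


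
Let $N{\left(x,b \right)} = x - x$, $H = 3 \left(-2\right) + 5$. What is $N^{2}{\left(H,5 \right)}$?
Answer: $0$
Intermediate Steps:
$H = -1$ ($H = -6 + 5 = -1$)
$N{\left(x,b \right)} = 0$
$N^{2}{\left(H,5 \right)} = 0^{2} = 0$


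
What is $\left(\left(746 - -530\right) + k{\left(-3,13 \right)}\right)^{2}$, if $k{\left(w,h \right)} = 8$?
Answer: $1648656$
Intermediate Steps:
$\left(\left(746 - -530\right) + k{\left(-3,13 \right)}\right)^{2} = \left(\left(746 - -530\right) + 8\right)^{2} = \left(\left(746 + 530\right) + 8\right)^{2} = \left(1276 + 8\right)^{2} = 1284^{2} = 1648656$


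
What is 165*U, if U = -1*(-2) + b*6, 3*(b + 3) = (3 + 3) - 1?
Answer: -990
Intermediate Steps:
b = -4/3 (b = -3 + ((3 + 3) - 1)/3 = -3 + (6 - 1)/3 = -3 + (⅓)*5 = -3 + 5/3 = -4/3 ≈ -1.3333)
U = -6 (U = -1*(-2) - 4/3*6 = 2 - 8 = -6)
165*U = 165*(-6) = -990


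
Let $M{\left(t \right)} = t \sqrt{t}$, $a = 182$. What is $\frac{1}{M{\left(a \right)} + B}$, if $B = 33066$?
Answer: $\frac{16533}{543665894} - \frac{91 \sqrt{182}}{543665894} \approx 2.8152 \cdot 10^{-5}$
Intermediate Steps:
$M{\left(t \right)} = t^{\frac{3}{2}}$
$\frac{1}{M{\left(a \right)} + B} = \frac{1}{182^{\frac{3}{2}} + 33066} = \frac{1}{182 \sqrt{182} + 33066} = \frac{1}{33066 + 182 \sqrt{182}}$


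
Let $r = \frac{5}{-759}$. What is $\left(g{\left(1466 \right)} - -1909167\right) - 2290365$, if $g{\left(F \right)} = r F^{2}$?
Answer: $- \frac{300075062}{759} \approx -3.9536 \cdot 10^{5}$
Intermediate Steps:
$r = - \frac{5}{759}$ ($r = 5 \left(- \frac{1}{759}\right) = - \frac{5}{759} \approx -0.0065876$)
$g{\left(F \right)} = - \frac{5 F^{2}}{759}$
$\left(g{\left(1466 \right)} - -1909167\right) - 2290365 = \left(- \frac{5 \cdot 1466^{2}}{759} - -1909167\right) - 2290365 = \left(\left(- \frac{5}{759}\right) 2149156 + 1909167\right) - 2290365 = \left(- \frac{10745780}{759} + 1909167\right) - 2290365 = \frac{1438311973}{759} - 2290365 = - \frac{300075062}{759}$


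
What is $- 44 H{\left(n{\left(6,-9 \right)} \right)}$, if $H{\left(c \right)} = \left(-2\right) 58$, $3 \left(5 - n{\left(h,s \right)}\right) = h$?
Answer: $5104$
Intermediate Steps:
$n{\left(h,s \right)} = 5 - \frac{h}{3}$
$H{\left(c \right)} = -116$
$- 44 H{\left(n{\left(6,-9 \right)} \right)} = \left(-44\right) \left(-116\right) = 5104$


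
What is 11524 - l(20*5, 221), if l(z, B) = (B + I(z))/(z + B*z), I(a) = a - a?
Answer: 255832579/22200 ≈ 11524.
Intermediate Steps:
I(a) = 0
l(z, B) = B/(z + B*z) (l(z, B) = (B + 0)/(z + B*z) = B/(z + B*z))
11524 - l(20*5, 221) = 11524 - 221/((20*5)*(1 + 221)) = 11524 - 221/(100*222) = 11524 - 1*221/22200 = 11524 - 221/22200 = 255832579/22200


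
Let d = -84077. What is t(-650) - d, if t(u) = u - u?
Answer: 84077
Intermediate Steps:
t(u) = 0
t(-650) - d = 0 - 1*(-84077) = 0 + 84077 = 84077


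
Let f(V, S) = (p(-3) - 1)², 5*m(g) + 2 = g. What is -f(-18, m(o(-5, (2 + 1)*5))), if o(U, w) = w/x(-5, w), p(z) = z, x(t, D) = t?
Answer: -16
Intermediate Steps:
o(U, w) = -w/5 (o(U, w) = w/(-5) = w*(-⅕) = -w/5)
m(g) = -⅖ + g/5
f(V, S) = 16 (f(V, S) = (-3 - 1)² = (-4)² = 16)
-f(-18, m(o(-5, (2 + 1)*5))) = -1*16 = -16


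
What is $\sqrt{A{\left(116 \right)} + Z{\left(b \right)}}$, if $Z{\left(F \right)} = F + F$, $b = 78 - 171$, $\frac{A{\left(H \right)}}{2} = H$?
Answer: $\sqrt{46} \approx 6.7823$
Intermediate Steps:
$A{\left(H \right)} = 2 H$
$b = -93$
$Z{\left(F \right)} = 2 F$
$\sqrt{A{\left(116 \right)} + Z{\left(b \right)}} = \sqrt{2 \cdot 116 + 2 \left(-93\right)} = \sqrt{232 - 186} = \sqrt{46}$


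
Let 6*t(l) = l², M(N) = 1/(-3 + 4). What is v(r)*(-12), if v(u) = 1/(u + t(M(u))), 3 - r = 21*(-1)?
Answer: -72/145 ≈ -0.49655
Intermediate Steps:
r = 24 (r = 3 - 21*(-1) = 3 - 1*(-21) = 3 + 21 = 24)
M(N) = 1 (M(N) = 1/1 = 1)
t(l) = l²/6
v(u) = 1/(⅙ + u) (v(u) = 1/(u + (⅙)*1²) = 1/(u + (⅙)*1) = 1/(u + ⅙) = 1/(⅙ + u))
v(r)*(-12) = (6/(1 + 6*24))*(-12) = (6/(1 + 144))*(-12) = (6/145)*(-12) = -72/145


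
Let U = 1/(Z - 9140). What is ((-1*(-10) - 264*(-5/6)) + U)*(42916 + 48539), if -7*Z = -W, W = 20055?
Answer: 26398467459/1255 ≈ 2.1035e+7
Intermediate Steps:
Z = 2865 (Z = -(-1)*20055/7 = -1/7*(-20055) = 2865)
U = -1/6275 (U = 1/(2865 - 9140) = 1/(-6275) = -1/6275 ≈ -0.00015936)
((-1*(-10) - 264*(-5/6)) + U)*(42916 + 48539) = ((-1*(-10) - 264*(-5/6)) - 1/6275)*(42916 + 48539) = ((10 - 264*(-5*1/6)) - 1/6275)*91455 = ((10 - 264*(-5)/6) - 1/6275)*91455 = ((10 - 88*(-5/2)) - 1/6275)*91455 = ((10 + 220) - 1/6275)*91455 = (230 - 1/6275)*91455 = (1443249/6275)*91455 = 26398467459/1255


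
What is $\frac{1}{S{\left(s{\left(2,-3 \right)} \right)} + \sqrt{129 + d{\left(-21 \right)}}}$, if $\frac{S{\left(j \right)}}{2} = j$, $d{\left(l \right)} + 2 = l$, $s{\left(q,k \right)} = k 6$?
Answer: $- \frac{18}{595} - \frac{\sqrt{106}}{1190} \approx -0.038904$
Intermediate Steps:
$s{\left(q,k \right)} = 6 k$
$d{\left(l \right)} = -2 + l$
$S{\left(j \right)} = 2 j$
$\frac{1}{S{\left(s{\left(2,-3 \right)} \right)} + \sqrt{129 + d{\left(-21 \right)}}} = \frac{1}{2 \cdot 6 \left(-3\right) + \sqrt{129 - 23}} = \frac{1}{2 \left(-18\right) + \sqrt{129 - 23}} = \frac{1}{-36 + \sqrt{106}}$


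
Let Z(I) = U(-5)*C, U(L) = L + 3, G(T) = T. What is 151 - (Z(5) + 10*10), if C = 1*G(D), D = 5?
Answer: 61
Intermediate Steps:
U(L) = 3 + L
C = 5 (C = 1*5 = 5)
Z(I) = -10 (Z(I) = (3 - 5)*5 = -2*5 = -10)
151 - (Z(5) + 10*10) = 151 - (-10 + 10*10) = 151 - (-10 + 100) = 151 - 1*90 = 151 - 90 = 61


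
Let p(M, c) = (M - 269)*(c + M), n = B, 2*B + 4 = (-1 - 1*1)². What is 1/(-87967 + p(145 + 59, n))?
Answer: -1/101227 ≈ -9.8788e-6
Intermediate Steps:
B = 0 (B = -2 + (-1 - 1*1)²/2 = -2 + (-1 - 1)²/2 = -2 + (½)*(-2)² = -2 + (½)*4 = -2 + 2 = 0)
n = 0
p(M, c) = (-269 + M)*(M + c)
1/(-87967 + p(145 + 59, n)) = 1/(-87967 + ((145 + 59)² - 269*(145 + 59) - 269*0 + (145 + 59)*0)) = 1/(-87967 + (204² - 269*204 + 0 + 204*0)) = 1/(-87967 + (41616 - 54876 + 0 + 0)) = 1/(-87967 - 13260) = 1/(-101227) = -1/101227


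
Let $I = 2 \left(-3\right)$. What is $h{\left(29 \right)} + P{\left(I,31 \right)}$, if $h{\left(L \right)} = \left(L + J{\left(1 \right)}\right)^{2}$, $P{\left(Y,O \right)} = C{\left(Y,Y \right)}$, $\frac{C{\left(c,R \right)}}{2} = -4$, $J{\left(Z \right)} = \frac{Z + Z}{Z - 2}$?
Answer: $721$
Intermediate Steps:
$J{\left(Z \right)} = \frac{2 Z}{-2 + Z}$
$C{\left(c,R \right)} = -8$ ($C{\left(c,R \right)} = 2 \left(-4\right) = -8$)
$I = -6$
$P{\left(Y,O \right)} = -8$
$h{\left(L \right)} = \left(-2 + L\right)^{2}$ ($h{\left(L \right)} = \left(L + 2 \cdot 1 \frac{1}{-2 + 1}\right)^{2} = \left(L + 2 \cdot 1 \frac{1}{-1}\right)^{2} = \left(L + 2 \cdot 1 \left(-1\right)\right)^{2} = \left(L - 2\right)^{2} = \left(-2 + L\right)^{2}$)
$h{\left(29 \right)} + P{\left(I,31 \right)} = \left(-2 + 29\right)^{2} - 8 = 27^{2} - 8 = 729 - 8 = 721$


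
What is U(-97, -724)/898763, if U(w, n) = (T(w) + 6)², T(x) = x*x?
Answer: 88642225/898763 ≈ 98.627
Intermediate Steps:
T(x) = x²
U(w, n) = (6 + w²)² (U(w, n) = (w² + 6)² = (6 + w²)²)
U(-97, -724)/898763 = (6 + (-97)²)²/898763 = (6 + 9409)²*(1/898763) = 9415²*(1/898763) = 88642225*(1/898763) = 88642225/898763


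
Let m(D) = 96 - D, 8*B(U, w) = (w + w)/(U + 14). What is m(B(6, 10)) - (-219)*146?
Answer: 256559/8 ≈ 32070.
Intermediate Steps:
B(U, w) = w/(4*(14 + U)) (B(U, w) = ((w + w)/(U + 14))/8 = ((2*w)/(14 + U))/8 = (2*w/(14 + U))/8 = w/(4*(14 + U)))
m(B(6, 10)) - (-219)*146 = (96 - 10/(4*(14 + 6))) - (-219)*146 = (96 - 10/(4*20)) - 1*(-31974) = (96 - 10/(4*20)) + 31974 = (96 - 1*⅛) + 31974 = (96 - ⅛) + 31974 = 767/8 + 31974 = 256559/8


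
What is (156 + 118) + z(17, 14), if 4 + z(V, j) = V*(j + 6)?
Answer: 610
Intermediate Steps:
z(V, j) = -4 + V*(6 + j) (z(V, j) = -4 + V*(j + 6) = -4 + V*(6 + j))
(156 + 118) + z(17, 14) = (156 + 118) + (-4 + 6*17 + 17*14) = 274 + (-4 + 102 + 238) = 274 + 336 = 610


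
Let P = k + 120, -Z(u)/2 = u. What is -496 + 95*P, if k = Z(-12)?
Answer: 13184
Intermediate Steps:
Z(u) = -2*u
k = 24 (k = -2*(-12) = 24)
P = 144 (P = 24 + 120 = 144)
-496 + 95*P = -496 + 95*144 = -496 + 13680 = 13184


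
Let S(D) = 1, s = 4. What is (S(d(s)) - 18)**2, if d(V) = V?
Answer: 289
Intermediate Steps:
(S(d(s)) - 18)**2 = (1 - 18)**2 = (-17)**2 = 289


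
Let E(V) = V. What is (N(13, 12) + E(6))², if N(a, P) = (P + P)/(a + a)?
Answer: 8100/169 ≈ 47.929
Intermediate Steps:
N(a, P) = P/a (N(a, P) = (2*P)/((2*a)) = (2*P)*(1/(2*a)) = P/a)
(N(13, 12) + E(6))² = (12/13 + 6)² = (90/13)² = 8100/169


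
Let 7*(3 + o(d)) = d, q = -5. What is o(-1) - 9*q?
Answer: 293/7 ≈ 41.857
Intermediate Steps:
o(d) = -3 + d/7
o(-1) - 9*q = (-3 + (1/7)*(-1)) - 9*(-5) = (-3 - 1/7) + 45 = -22/7 + 45 = 293/7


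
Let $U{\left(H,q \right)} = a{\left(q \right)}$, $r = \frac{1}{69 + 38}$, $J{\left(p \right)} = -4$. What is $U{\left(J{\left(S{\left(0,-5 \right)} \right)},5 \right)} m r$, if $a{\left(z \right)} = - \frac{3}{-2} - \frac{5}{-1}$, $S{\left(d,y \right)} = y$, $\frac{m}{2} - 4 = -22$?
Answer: $- \frac{234}{107} \approx -2.1869$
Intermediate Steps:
$m = -36$ ($m = 8 + 2 \left(-22\right) = 8 - 44 = -36$)
$a{\left(z \right)} = \frac{13}{2}$ ($a{\left(z \right)} = \left(-3\right) \left(- \frac{1}{2}\right) - -5 = \frac{3}{2} + 5 = \frac{13}{2}$)
$r = \frac{1}{107} \approx 0.0093458$
$U{\left(H,q \right)} = \frac{13}{2}$
$U{\left(J{\left(S{\left(0,-5 \right)} \right)},5 \right)} m r = \frac{13}{2} \left(-36\right) \frac{1}{107} = \left(-234\right) \frac{1}{107} = - \frac{234}{107}$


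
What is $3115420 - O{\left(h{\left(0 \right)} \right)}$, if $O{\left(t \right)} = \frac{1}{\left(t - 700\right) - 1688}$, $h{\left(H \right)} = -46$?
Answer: $\frac{7582932281}{2434} \approx 3.1154 \cdot 10^{6}$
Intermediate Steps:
$O{\left(t \right)} = \frac{1}{-2388 + t}$ ($O{\left(t \right)} = \frac{1}{\left(-700 + t\right) - 1688} = \frac{1}{-2388 + t}$)
$3115420 - O{\left(h{\left(0 \right)} \right)} = 3115420 - \frac{1}{-2388 - 46} = 3115420 - \frac{1}{-2434} = 3115420 - - \frac{1}{2434} = 3115420 + \frac{1}{2434} = \frac{7582932281}{2434}$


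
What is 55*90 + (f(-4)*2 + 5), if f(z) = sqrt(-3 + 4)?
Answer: 4957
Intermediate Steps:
f(z) = 1 (f(z) = sqrt(1) = 1)
55*90 + (f(-4)*2 + 5) = 55*90 + (1*2 + 5) = 4950 + (2 + 5) = 4950 + 7 = 4957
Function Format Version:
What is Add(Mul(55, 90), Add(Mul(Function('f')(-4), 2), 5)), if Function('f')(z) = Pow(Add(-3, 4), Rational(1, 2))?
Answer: 4957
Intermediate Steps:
Function('f')(z) = 1 (Function('f')(z) = Pow(1, Rational(1, 2)) = 1)
Add(Mul(55, 90), Add(Mul(Function('f')(-4), 2), 5)) = Add(Mul(55, 90), Add(Mul(1, 2), 5)) = Add(4950, Add(2, 5)) = Add(4950, 7) = 4957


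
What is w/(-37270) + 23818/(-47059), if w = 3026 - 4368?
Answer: -412271841/876944465 ≈ -0.47012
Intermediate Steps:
w = -1342
w/(-37270) + 23818/(-47059) = -1342/(-37270) + 23818/(-47059) = -1342*(-1/37270) + 23818*(-1/47059) = 671/18635 - 23818/47059 = -412271841/876944465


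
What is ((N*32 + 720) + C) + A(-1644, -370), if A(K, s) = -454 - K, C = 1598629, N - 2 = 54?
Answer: 1602331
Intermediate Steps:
N = 56 (N = 2 + 54 = 56)
((N*32 + 720) + C) + A(-1644, -370) = ((56*32 + 720) + 1598629) + (-454 - 1*(-1644)) = ((1792 + 720) + 1598629) + (-454 + 1644) = (2512 + 1598629) + 1190 = 1601141 + 1190 = 1602331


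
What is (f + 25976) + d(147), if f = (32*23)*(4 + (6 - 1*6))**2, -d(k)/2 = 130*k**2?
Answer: -5580588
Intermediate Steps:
d(k) = -260*k**2
f = 11776 (f = 736*(4 + (6 - 6))**2 = 736*(4 + 0)**2 = 736*4**2 = 736*16 = 11776)
(f + 25976) + d(147) = (11776 + 25976) - 260*147**2 = 37752 - 260*21609 = 37752 - 5618340 = -5580588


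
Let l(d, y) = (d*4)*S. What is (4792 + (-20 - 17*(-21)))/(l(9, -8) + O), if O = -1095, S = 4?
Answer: -5129/951 ≈ -5.3933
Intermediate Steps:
l(d, y) = 16*d (l(d, y) = (d*4)*4 = (4*d)*4 = 16*d)
(4792 + (-20 - 17*(-21)))/(l(9, -8) + O) = (4792 + (-20 - 17*(-21)))/(16*9 - 1095) = (4792 + (-20 + 357))/(144 - 1095) = (4792 + 337)/(-951) = 5129*(-1/951) = -5129/951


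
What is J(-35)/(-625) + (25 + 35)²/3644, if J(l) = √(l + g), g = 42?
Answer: 900/911 - √7/625 ≈ 0.98369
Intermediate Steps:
J(l) = √(42 + l) (J(l) = √(l + 42) = √(42 + l))
J(-35)/(-625) + (25 + 35)²/3644 = √(42 - 35)/(-625) + (25 + 35)²/3644 = √7*(-1/625) + 60²*(1/3644) = -√7/625 + 3600*(1/3644) = -√7/625 + 900/911 = 900/911 - √7/625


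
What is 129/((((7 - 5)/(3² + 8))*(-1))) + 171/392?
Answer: -429657/392 ≈ -1096.1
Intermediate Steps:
129/((((7 - 5)/(3² + 8))*(-1))) + 171/392 = 129/(((2/(9 + 8))*(-1))) + 171*(1/392) = 129/(((2/17)*(-1))) + 171/392 = 129/(-2/17) + 171/392 = 129*(-17/2) + 171/392 = -2193/2 + 171/392 = -429657/392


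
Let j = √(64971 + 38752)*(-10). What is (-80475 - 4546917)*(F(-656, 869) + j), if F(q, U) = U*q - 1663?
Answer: 2645604945984 + 46273920*√103723 ≈ 2.6605e+12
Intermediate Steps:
F(q, U) = -1663 + U*q
j = -10*√103723 (j = √103723*(-10) = -10*√103723 ≈ -3220.6)
(-80475 - 4546917)*(F(-656, 869) + j) = (-80475 - 4546917)*((-1663 + 869*(-656)) - 10*√103723) = -4627392*((-1663 - 570064) - 10*√103723) = -4627392*(-571727 - 10*√103723) = 2645604945984 + 46273920*√103723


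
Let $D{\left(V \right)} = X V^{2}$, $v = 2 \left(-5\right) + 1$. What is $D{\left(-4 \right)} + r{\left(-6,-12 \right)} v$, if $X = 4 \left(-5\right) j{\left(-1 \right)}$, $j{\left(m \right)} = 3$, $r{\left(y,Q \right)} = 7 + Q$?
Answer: $-915$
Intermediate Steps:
$v = -9$ ($v = -10 + 1 = -9$)
$X = -60$ ($X = 4 \left(-5\right) 3 = \left(-20\right) 3 = -60$)
$D{\left(V \right)} = - 60 V^{2}$
$D{\left(-4 \right)} + r{\left(-6,-12 \right)} v = - 60 \left(-4\right)^{2} + \left(7 - 12\right) \left(-9\right) = \left(-60\right) 16 - -45 = -960 + 45 = -915$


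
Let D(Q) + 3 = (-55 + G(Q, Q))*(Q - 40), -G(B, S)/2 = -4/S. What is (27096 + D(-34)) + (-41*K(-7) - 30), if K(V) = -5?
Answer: 533042/17 ≈ 31355.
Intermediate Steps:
G(B, S) = 8/S (G(B, S) = -(-8)/S = 8/S)
D(Q) = -3 + (-55 + 8/Q)*(-40 + Q) (D(Q) = -3 + (-55 + 8/Q)*(Q - 40) = -3 + (-55 + 8/Q)*(-40 + Q))
(27096 + D(-34)) + (-41*K(-7) - 30) = (27096 + (2205 - 320/(-34) - 55*(-34))) + (-41*(-5) - 30) = (27096 + (2205 - 320*(-1/34) + 1870)) + (205 - 30) = (27096 + (2205 + 160/17 + 1870)) + 175 = (27096 + 69435/17) + 175 = 530067/17 + 175 = 533042/17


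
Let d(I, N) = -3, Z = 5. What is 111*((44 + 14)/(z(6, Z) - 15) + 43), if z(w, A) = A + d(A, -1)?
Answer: 55611/13 ≈ 4277.8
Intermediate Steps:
z(w, A) = -3 + A (z(w, A) = A - 3 = -3 + A)
111*((44 + 14)/(z(6, Z) - 15) + 43) = 111*((44 + 14)/((-3 + 5) - 15) + 43) = 111*(58/(2 - 15) + 43) = 111*(58/(-13) + 43) = 111*(58*(-1/13) + 43) = 111*(-58/13 + 43) = 111*(501/13) = 55611/13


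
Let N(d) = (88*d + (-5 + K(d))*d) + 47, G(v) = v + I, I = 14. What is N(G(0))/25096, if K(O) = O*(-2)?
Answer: 817/25096 ≈ 0.032555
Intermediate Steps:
K(O) = -2*O
G(v) = 14 + v (G(v) = v + 14 = 14 + v)
N(d) = 47 + 88*d + d*(-5 - 2*d) (N(d) = (88*d + (-5 - 2*d)*d) + 47 = (88*d + d*(-5 - 2*d)) + 47 = 47 + 88*d + d*(-5 - 2*d))
N(G(0))/25096 = (47 - 2*(14 + 0)² + 83*(14 + 0))/25096 = (47 - 2*14² + 83*14)*(1/25096) = (47 - 2*196 + 1162)*(1/25096) = (47 - 392 + 1162)*(1/25096) = 817*(1/25096) = 817/25096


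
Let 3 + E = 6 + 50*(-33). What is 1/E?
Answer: -1/1647 ≈ -0.00060716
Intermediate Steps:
E = -1647 (E = -3 + (6 + 50*(-33)) = -3 + (6 - 1650) = -3 - 1644 = -1647)
1/E = 1/(-1647) = -1/1647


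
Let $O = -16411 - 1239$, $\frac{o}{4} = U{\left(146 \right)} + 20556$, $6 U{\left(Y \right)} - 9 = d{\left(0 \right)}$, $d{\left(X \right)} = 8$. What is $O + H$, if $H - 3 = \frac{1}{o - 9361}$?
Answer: $- \frac{3858040078}{218623} \approx -17647.0$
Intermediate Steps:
$U{\left(Y \right)} = \frac{17}{6}$ ($U{\left(Y \right)} = \frac{3}{2} + \frac{1}{6} \cdot 8 = \frac{3}{2} + \frac{4}{3} = \frac{17}{6}$)
$o = \frac{246706}{3}$ ($o = 4 \left(\frac{17}{6} + 20556\right) = 4 \cdot \frac{123353}{6} = \frac{246706}{3} \approx 82235.0$)
$H = \frac{655872}{218623}$ ($H = 3 + \frac{1}{\frac{246706}{3} - 9361} = 3 + \frac{1}{\frac{218623}{3}} = 3 + \frac{3}{218623} = \frac{655872}{218623} \approx 3.0$)
$O = -17650$
$O + H = -17650 + \frac{655872}{218623} = - \frac{3858040078}{218623}$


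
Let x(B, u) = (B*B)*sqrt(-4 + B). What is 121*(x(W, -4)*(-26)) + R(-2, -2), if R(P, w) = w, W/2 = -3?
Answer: -2 - 113256*I*sqrt(10) ≈ -2.0 - 3.5815e+5*I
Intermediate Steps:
W = -6 (W = 2*(-3) = -6)
x(B, u) = B**2*sqrt(-4 + B)
121*(x(W, -4)*(-26)) + R(-2, -2) = 121*(((-6)**2*sqrt(-4 - 6))*(-26)) - 2 = 121*((36*sqrt(-10))*(-26)) - 2 = 121*((36*(I*sqrt(10)))*(-26)) - 2 = 121*((36*I*sqrt(10))*(-26)) - 2 = 121*(-936*I*sqrt(10)) - 2 = -113256*I*sqrt(10) - 2 = -2 - 113256*I*sqrt(10)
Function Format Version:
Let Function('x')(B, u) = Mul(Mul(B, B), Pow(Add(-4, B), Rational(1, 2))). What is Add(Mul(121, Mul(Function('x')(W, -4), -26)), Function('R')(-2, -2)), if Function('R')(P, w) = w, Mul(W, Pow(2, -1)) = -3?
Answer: Add(-2, Mul(-113256, I, Pow(10, Rational(1, 2)))) ≈ Add(-2.0000, Mul(-3.5815e+5, I))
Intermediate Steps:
W = -6 (W = Mul(2, -3) = -6)
Function('x')(B, u) = Mul(Pow(B, 2), Pow(Add(-4, B), Rational(1, 2)))
Add(Mul(121, Mul(Function('x')(W, -4), -26)), Function('R')(-2, -2)) = Add(Mul(121, Mul(Mul(Pow(-6, 2), Pow(Add(-4, -6), Rational(1, 2))), -26)), -2) = Add(Mul(121, Mul(Mul(36, Pow(-10, Rational(1, 2))), -26)), -2) = Add(Mul(121, Mul(Mul(36, Mul(I, Pow(10, Rational(1, 2)))), -26)), -2) = Add(Mul(121, Mul(Mul(36, I, Pow(10, Rational(1, 2))), -26)), -2) = Add(Mul(121, Mul(-936, I, Pow(10, Rational(1, 2)))), -2) = Add(Mul(-113256, I, Pow(10, Rational(1, 2))), -2) = Add(-2, Mul(-113256, I, Pow(10, Rational(1, 2))))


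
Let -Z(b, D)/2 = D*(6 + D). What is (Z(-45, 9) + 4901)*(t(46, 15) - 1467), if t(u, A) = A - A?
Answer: -6793677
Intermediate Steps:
t(u, A) = 0
Z(b, D) = -2*D*(6 + D)
(Z(-45, 9) + 4901)*(t(46, 15) - 1467) = (-2*9*(6 + 9) + 4901)*(0 - 1467) = (-2*9*15 + 4901)*(-1467) = (-270 + 4901)*(-1467) = 4631*(-1467) = -6793677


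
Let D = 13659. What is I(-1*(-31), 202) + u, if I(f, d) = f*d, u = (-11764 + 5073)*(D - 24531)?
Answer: 72750814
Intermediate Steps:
u = 72744552 (u = (-11764 + 5073)*(13659 - 24531) = -6691*(-10872) = 72744552)
I(f, d) = d*f
I(-1*(-31), 202) + u = 202*(-1*(-31)) + 72744552 = 202*31 + 72744552 = 6262 + 72744552 = 72750814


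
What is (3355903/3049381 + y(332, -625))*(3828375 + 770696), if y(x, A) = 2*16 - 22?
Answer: 155677233416623/3049381 ≈ 5.1052e+7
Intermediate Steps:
y(x, A) = 10 (y(x, A) = 32 - 22 = 10)
(3355903/3049381 + y(332, -625))*(3828375 + 770696) = (3355903/3049381 + 10)*(3828375 + 770696) = (3355903*(1/3049381) + 10)*4599071 = (3355903/3049381 + 10)*4599071 = (33849713/3049381)*4599071 = 155677233416623/3049381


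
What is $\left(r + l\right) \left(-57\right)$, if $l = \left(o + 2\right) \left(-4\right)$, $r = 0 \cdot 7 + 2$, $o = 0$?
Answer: $342$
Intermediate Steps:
$r = 2$ ($r = 0 + 2 = 2$)
$l = -8$ ($l = \left(0 + 2\right) \left(-4\right) = 2 \left(-4\right) = -8$)
$\left(r + l\right) \left(-57\right) = \left(2 - 8\right) \left(-57\right) = \left(-6\right) \left(-57\right) = 342$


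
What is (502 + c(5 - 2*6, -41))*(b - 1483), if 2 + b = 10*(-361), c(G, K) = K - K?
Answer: -2557690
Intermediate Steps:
c(G, K) = 0
b = -3612 (b = -2 + 10*(-361) = -2 - 3610 = -3612)
(502 + c(5 - 2*6, -41))*(b - 1483) = (502 + 0)*(-3612 - 1483) = 502*(-5095) = -2557690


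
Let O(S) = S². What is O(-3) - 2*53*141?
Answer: -14937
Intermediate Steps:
O(-3) - 2*53*141 = (-3)² - 2*53*141 = 9 - 106*141 = 9 - 14946 = -14937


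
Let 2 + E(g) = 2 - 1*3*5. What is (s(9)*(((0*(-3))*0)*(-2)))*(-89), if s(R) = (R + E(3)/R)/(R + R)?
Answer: 0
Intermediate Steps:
E(g) = -15 (E(g) = -2 + (2 - 1*3*5) = -2 + (2 - 3*5) = -2 + (2 - 15) = -2 - 13 = -15)
s(R) = (R - 15/R)/(2*R) (s(R) = (R - 15/R)/(R + R) = (R - 15/R)/((2*R)) = (R - 15/R)*(1/(2*R)) = (R - 15/R)/(2*R))
(s(9)*(((0*(-3))*0)*(-2)))*(-89) = (((½)*(-15 + 9²)/9²)*(((0*(-3))*0)*(-2)))*(-89) = (((½)*(1/81)*(-15 + 81))*((0*0)*(-2)))*(-89) = (((½)*(1/81)*66)*(0*(-2)))*(-89) = ((11/27)*0)*(-89) = 0*(-89) = 0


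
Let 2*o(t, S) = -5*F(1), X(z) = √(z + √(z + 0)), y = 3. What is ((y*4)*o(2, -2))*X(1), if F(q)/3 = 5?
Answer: -450*√2 ≈ -636.40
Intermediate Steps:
F(q) = 15 (F(q) = 3*5 = 15)
X(z) = √(z + √z)
o(t, S) = -75/2 (o(t, S) = (-5*15)/2 = (½)*(-75) = -75/2)
((y*4)*o(2, -2))*X(1) = ((3*4)*(-75/2))*√(1 + √1) = (12*(-75/2))*√(1 + 1) = -450*√2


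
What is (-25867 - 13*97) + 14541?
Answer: -12587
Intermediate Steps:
(-25867 - 13*97) + 14541 = (-25867 - 1261) + 14541 = -27128 + 14541 = -12587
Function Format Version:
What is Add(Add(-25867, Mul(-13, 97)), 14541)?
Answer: -12587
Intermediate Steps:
Add(Add(-25867, Mul(-13, 97)), 14541) = Add(Add(-25867, -1261), 14541) = Add(-27128, 14541) = -12587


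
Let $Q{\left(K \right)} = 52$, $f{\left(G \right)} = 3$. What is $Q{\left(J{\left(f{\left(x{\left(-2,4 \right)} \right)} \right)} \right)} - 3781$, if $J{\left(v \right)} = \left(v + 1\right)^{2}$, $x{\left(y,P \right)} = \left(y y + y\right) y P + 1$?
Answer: $-3729$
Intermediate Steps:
$x{\left(y,P \right)} = 1 + P y \left(y + y^{2}\right)$ ($x{\left(y,P \right)} = \left(y^{2} + y\right) y P + 1 = \left(y + y^{2}\right) y P + 1 = y \left(y + y^{2}\right) P + 1 = P y \left(y + y^{2}\right) + 1 = 1 + P y \left(y + y^{2}\right)$)
$J{\left(v \right)} = \left(1 + v\right)^{2}$
$Q{\left(J{\left(f{\left(x{\left(-2,4 \right)} \right)} \right)} \right)} - 3781 = 52 - 3781 = -3729$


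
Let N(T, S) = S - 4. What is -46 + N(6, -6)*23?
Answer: -276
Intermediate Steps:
N(T, S) = -4 + S
-46 + N(6, -6)*23 = -46 + (-4 - 6)*23 = -46 - 10*23 = -46 - 230 = -276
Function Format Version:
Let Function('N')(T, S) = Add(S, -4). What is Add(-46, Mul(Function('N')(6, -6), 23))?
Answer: -276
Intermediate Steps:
Function('N')(T, S) = Add(-4, S)
Add(-46, Mul(Function('N')(6, -6), 23)) = Add(-46, Mul(Add(-4, -6), 23)) = Add(-46, Mul(-10, 23)) = Add(-46, -230) = -276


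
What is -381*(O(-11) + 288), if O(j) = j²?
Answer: -155829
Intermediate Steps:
-381*(O(-11) + 288) = -381*((-11)² + 288) = -381*(121 + 288) = -381*409 = -155829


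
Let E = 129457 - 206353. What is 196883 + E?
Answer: 119987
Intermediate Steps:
E = -76896
196883 + E = 196883 - 76896 = 119987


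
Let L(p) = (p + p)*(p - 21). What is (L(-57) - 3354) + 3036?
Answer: 8574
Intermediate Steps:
L(p) = 2*p*(-21 + p) (L(p) = (2*p)*(-21 + p) = 2*p*(-21 + p))
(L(-57) - 3354) + 3036 = (2*(-57)*(-21 - 57) - 3354) + 3036 = (2*(-57)*(-78) - 3354) + 3036 = (8892 - 3354) + 3036 = 5538 + 3036 = 8574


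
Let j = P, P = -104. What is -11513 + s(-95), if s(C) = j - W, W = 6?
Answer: -11623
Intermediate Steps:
j = -104
s(C) = -110 (s(C) = -104 - 1*6 = -104 - 6 = -110)
-11513 + s(-95) = -11513 - 110 = -11623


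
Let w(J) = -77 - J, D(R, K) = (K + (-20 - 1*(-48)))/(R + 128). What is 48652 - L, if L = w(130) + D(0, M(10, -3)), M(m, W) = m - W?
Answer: 6253911/128 ≈ 48859.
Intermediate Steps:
D(R, K) = (28 + K)/(128 + R) (D(R, K) = (K + (-20 + 48))/(128 + R) = (K + 28)/(128 + R) = (28 + K)/(128 + R))
L = -26455/128 (L = (-77 - 1*130) + (28 + (10 - 1*(-3)))/(128 + 0) = (-77 - 130) + (28 + (10 + 3))/128 = -207 + (28 + 13)/128 = -207 + (1/128)*41 = -207 + 41/128 = -26455/128 ≈ -206.68)
48652 - L = 48652 - 1*(-26455/128) = 48652 + 26455/128 = 6253911/128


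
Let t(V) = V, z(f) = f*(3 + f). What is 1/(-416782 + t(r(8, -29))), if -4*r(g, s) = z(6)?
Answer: -2/833591 ≈ -2.3993e-6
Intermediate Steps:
r(g, s) = -27/2 (r(g, s) = -3*(3 + 6)/2 = -3*9/2 = -¼*54 = -27/2)
1/(-416782 + t(r(8, -29))) = 1/(-416782 - 27/2) = 1/(-833591/2) = -2/833591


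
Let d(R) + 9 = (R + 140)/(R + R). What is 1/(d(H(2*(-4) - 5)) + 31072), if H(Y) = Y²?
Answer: 338/10499603 ≈ 3.2192e-5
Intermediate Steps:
d(R) = -9 + (140 + R)/(2*R) (d(R) = -9 + (R + 140)/(R + R) = -9 + (140 + R)/((2*R)) = -9 + (140 + R)*(1/(2*R)) = -9 + (140 + R)/(2*R))
1/(d(H(2*(-4) - 5)) + 31072) = 1/((-17/2 + 70/((2*(-4) - 5)²)) + 31072) = 1/((-17/2 + 70/((-8 - 5)²)) + 31072) = 1/((-17/2 + 70/((-13)²)) + 31072) = 1/((-17/2 + 70/169) + 31072) = 1/(-2733/338 + 31072) = 1/(10499603/338) = 338/10499603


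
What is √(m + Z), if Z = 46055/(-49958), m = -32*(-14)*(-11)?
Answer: I*√12301611908682/49958 ≈ 70.206*I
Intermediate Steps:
m = -4928 (m = 448*(-11) = -4928)
Z = -46055/49958 (Z = 46055*(-1/49958) = -46055/49958 ≈ -0.92187)
√(m + Z) = √(-4928 - 46055/49958) = √(-246239079/49958) = I*√12301611908682/49958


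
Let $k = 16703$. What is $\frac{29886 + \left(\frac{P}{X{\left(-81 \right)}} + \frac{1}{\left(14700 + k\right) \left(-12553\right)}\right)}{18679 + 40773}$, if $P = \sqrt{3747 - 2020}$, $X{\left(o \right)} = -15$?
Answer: $\frac{11781116758073}{23436088921268} - \frac{\sqrt{1727}}{891780} \approx 0.50264$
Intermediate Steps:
$P = \sqrt{1727} \approx 41.557$
$\frac{29886 + \left(\frac{P}{X{\left(-81 \right)}} + \frac{1}{\left(14700 + k\right) \left(-12553\right)}\right)}{18679 + 40773} = \frac{29886 + \left(\frac{\sqrt{1727}}{-15} + \frac{1}{\left(14700 + 16703\right) \left(-12553\right)}\right)}{18679 + 40773} = \frac{29886 + \left(\sqrt{1727} \left(- \frac{1}{15}\right) + \frac{1}{31403} \left(- \frac{1}{12553}\right)\right)}{59452} = \left(29886 + \left(- \frac{\sqrt{1727}}{15} + \frac{1}{31403} \left(- \frac{1}{12553}\right)\right)\right) \frac{1}{59452} = \left(29886 - \left(\frac{1}{394201859} + \frac{\sqrt{1727}}{15}\right)\right) \frac{1}{59452} = \left(\frac{11781116758073}{394201859} - \frac{\sqrt{1727}}{15}\right) \frac{1}{59452} = \frac{11781116758073}{23436088921268} - \frac{\sqrt{1727}}{891780}$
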